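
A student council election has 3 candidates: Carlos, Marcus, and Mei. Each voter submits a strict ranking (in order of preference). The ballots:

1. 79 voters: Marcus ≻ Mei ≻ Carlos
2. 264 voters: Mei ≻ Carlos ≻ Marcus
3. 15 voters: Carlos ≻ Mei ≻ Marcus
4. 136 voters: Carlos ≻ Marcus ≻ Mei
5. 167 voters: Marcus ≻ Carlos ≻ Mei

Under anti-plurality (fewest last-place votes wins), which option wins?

Carlos

Last-place votes: Carlos 79, Marcus 279, Mei 303.
Carlos is ranked last by the fewest voters, so Carlos wins.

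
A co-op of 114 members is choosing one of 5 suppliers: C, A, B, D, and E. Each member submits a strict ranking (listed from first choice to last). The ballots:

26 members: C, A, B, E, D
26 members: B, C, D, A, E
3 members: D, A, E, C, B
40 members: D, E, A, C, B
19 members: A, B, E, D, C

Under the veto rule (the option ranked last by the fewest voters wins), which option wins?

Last-place votes: C 19, A 0, B 43, D 26, E 26.
A is ranked last by the fewest voters, so A wins.

A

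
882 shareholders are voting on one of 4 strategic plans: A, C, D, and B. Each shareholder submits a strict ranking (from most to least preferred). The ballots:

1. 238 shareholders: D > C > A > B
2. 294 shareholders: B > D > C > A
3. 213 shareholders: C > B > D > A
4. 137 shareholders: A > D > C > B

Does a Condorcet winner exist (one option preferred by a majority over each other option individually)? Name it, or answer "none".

none

Checking pairwise contests:
C beats A 745–137.
D beats C 669–213.
B beats D 507–375.
C beats B 588–294.
Every option loses at least one head-to-head, so there is no Condorcet winner.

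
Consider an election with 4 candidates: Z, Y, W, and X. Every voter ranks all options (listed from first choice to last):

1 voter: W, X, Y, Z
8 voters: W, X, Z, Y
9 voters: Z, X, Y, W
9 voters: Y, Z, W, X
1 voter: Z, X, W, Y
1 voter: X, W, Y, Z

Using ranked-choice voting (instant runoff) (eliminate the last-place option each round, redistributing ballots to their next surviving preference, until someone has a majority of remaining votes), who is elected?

Round 1: Z 10, Y 9, W 9, X 1. Eliminate X.
Round 2: Z 10, Y 9, W 10. Eliminate Y.
Round 3: Z 19, W 10. Z has a majority.

Z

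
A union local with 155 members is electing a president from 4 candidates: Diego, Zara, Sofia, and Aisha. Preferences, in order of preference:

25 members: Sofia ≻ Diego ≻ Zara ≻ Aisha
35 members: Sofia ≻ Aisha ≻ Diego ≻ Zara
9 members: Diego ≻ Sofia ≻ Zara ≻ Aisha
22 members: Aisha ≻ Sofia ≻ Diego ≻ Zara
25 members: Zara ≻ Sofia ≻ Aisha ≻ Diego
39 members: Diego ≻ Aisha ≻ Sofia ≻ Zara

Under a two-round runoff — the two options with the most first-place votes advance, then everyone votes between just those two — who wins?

Round 1 first-place votes: Diego 48, Zara 25, Sofia 60, Aisha 22.
Sofia and Diego advance.
Runoff: Sofia is preferred to Diego by 107 voters; Diego by 48.
Sofia wins the runoff.

Sofia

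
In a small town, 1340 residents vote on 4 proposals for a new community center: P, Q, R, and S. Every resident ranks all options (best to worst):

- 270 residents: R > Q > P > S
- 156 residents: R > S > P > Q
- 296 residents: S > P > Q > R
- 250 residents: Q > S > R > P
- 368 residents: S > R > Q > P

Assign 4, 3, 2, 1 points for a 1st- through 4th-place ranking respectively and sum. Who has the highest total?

P: 270·2 + 156·2 + 296·3 + 250·1 + 368·1 = 2358
Q: 270·3 + 156·1 + 296·2 + 250·4 + 368·2 = 3294
R: 270·4 + 156·4 + 296·1 + 250·2 + 368·3 = 3604
S: 270·1 + 156·3 + 296·4 + 250·3 + 368·4 = 4144
S has the highest Borda score (4144).

S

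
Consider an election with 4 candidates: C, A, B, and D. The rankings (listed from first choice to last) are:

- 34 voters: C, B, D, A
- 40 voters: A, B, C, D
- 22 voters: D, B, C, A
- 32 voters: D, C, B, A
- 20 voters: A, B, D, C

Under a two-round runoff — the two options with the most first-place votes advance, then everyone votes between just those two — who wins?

Round 1 first-place votes: C 34, A 60, B 0, D 54.
A and D advance.
Runoff: A is preferred to D by 60 voters; D by 88.
D wins the runoff.

D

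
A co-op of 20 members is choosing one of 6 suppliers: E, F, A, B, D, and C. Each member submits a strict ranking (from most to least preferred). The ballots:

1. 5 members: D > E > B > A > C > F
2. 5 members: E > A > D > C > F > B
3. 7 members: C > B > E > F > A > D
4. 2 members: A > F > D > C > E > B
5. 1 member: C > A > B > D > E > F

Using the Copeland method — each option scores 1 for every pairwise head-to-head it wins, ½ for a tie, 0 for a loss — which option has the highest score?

E: beats F, A, B, and D; ties C → score 4.5.
F: loses to E, A, B, D, and C → score 0.
A: beats F, D, and C; loses to E and B → score 3.
B: beats F and A; loses to E, D, and C → score 2.
D: beats F, B, and C; loses to E and A → score 3.
C: beats F and B; ties E; loses to A and D → score 2.5.
E has the best pairwise record.

E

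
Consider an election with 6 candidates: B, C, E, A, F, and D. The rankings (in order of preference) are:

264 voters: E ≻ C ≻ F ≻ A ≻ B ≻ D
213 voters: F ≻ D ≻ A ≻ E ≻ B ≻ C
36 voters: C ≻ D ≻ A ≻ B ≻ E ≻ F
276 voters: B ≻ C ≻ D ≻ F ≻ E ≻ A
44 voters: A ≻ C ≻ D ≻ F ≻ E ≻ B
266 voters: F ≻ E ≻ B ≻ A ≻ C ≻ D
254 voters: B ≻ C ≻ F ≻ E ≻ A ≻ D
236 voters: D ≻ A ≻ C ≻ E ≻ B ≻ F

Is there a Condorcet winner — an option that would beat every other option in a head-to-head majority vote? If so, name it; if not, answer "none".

none

Checking pairwise contests:
E beats B 1023–566.
B beats C 1009–580.
C beats E 846–743.
B beats A 796–793.
B beats F 802–787.
B beats D 1060–529.
Every option loses at least one head-to-head, so there is no Condorcet winner.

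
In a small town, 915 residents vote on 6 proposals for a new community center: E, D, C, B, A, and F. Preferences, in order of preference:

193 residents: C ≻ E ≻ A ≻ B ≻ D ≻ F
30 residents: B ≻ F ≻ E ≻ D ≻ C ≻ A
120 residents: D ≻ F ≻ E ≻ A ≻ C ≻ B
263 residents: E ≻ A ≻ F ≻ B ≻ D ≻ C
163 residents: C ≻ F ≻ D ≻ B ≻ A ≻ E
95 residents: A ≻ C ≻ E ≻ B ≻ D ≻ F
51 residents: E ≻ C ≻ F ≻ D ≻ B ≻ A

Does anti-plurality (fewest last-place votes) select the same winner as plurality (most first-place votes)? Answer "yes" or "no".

Anti-plurality — last-place votes: E 163, D 0, C 263, B 120, A 81, F 288. Winner: D.
Plurality — first-place votes: E 314, D 120, C 356, B 30, A 95, F 0. Winner: C.
The two methods disagree.

no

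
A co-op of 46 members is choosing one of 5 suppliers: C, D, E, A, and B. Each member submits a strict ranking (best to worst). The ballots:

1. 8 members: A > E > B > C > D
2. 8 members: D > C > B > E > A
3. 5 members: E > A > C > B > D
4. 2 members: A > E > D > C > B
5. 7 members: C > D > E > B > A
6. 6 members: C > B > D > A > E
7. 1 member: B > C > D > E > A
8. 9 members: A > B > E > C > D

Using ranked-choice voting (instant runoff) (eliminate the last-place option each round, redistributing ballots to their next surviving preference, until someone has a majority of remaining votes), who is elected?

Round 1: C 13, D 8, E 5, A 19, B 1. Eliminate B.
Round 2: C 14, D 8, E 5, A 19. Eliminate E.
Round 3: C 14, D 8, A 24. A has a majority.

A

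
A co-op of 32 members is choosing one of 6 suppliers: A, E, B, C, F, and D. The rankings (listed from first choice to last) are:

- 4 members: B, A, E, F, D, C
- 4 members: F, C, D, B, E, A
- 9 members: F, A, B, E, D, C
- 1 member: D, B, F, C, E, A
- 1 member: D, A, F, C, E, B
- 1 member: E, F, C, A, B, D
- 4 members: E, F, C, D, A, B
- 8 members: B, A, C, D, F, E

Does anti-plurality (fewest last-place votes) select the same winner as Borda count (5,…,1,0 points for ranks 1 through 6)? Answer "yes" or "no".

Anti-plurality — last-place votes: A 5, E 8, B 5, C 13, F 0, D 1. Winner: F.
Borda — scores: A 94, E 61, B 100, C 59, F 107, D 59. Winner: F.
The two methods agree.

yes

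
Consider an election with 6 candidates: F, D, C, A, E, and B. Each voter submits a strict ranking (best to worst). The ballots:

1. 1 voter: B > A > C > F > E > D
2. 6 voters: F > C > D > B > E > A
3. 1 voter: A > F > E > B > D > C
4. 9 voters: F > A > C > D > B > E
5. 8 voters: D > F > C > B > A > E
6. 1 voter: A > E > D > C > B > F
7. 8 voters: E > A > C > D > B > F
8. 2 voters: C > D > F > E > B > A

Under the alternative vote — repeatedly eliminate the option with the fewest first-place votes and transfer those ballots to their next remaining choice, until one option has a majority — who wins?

D

Round 1: F 15, D 8, C 2, A 2, E 8, B 1. Eliminate B.
Round 2: F 15, D 8, C 2, A 3, E 8. Eliminate C.
Round 3: F 15, D 10, A 3, E 8. Eliminate A.
Round 4: F 17, D 10, E 9. Eliminate E.
Round 5: F 17, D 19. D has a majority.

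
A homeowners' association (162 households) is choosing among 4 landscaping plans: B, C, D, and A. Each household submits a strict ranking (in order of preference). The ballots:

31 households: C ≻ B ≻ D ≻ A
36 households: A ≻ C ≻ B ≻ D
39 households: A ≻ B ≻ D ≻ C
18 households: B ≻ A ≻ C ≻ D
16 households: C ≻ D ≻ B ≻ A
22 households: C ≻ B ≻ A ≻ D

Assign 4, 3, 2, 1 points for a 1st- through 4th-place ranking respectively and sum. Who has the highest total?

C

B: 31·3 + 36·2 + 39·3 + 18·4 + 16·2 + 22·3 = 452
C: 31·4 + 36·3 + 39·1 + 18·2 + 16·4 + 22·4 = 459
D: 31·2 + 36·1 + 39·2 + 18·1 + 16·3 + 22·1 = 264
A: 31·1 + 36·4 + 39·4 + 18·3 + 16·1 + 22·2 = 445
C has the highest Borda score (459).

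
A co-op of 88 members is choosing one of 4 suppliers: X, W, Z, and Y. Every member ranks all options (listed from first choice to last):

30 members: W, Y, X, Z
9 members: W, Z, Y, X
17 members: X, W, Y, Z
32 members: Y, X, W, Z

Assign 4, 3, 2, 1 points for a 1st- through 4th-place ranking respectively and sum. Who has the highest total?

X: 30·2 + 9·1 + 17·4 + 32·3 = 233
W: 30·4 + 9·4 + 17·3 + 32·2 = 271
Z: 30·1 + 9·3 + 17·1 + 32·1 = 106
Y: 30·3 + 9·2 + 17·2 + 32·4 = 270
W has the highest Borda score (271).

W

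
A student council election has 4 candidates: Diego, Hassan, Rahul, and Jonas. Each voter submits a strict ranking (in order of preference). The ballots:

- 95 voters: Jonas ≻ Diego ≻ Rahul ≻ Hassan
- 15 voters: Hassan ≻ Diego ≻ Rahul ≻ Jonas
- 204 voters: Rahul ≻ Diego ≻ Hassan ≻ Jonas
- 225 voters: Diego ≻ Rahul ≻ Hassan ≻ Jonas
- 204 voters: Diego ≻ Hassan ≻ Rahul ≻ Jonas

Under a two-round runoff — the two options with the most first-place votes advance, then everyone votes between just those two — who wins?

Diego

Round 1 first-place votes: Diego 429, Hassan 15, Rahul 204, Jonas 95.
Diego and Rahul advance.
Runoff: Diego is preferred to Rahul by 539 voters; Rahul by 204.
Diego wins the runoff.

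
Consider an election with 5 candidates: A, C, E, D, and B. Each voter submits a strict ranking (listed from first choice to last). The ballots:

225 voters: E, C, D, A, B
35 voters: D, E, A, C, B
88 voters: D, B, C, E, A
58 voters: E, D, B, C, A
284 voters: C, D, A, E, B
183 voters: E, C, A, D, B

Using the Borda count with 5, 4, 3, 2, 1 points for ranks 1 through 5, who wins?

C

A: 225·2 + 35·3 + 88·1 + 58·1 + 284·3 + 183·3 = 2102
C: 225·4 + 35·2 + 88·3 + 58·2 + 284·5 + 183·4 = 3502
E: 225·5 + 35·4 + 88·2 + 58·5 + 284·2 + 183·5 = 3214
D: 225·3 + 35·5 + 88·5 + 58·4 + 284·4 + 183·2 = 3024
B: 225·1 + 35·1 + 88·4 + 58·3 + 284·1 + 183·1 = 1253
C has the highest Borda score (3502).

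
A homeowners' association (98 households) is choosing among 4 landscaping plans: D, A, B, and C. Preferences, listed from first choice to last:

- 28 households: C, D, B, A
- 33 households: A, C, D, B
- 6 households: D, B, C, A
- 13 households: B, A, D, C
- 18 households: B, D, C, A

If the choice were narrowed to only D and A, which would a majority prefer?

D

Voters preferring D to A: 52; preferring A to D: 46.
D wins the head-to-head.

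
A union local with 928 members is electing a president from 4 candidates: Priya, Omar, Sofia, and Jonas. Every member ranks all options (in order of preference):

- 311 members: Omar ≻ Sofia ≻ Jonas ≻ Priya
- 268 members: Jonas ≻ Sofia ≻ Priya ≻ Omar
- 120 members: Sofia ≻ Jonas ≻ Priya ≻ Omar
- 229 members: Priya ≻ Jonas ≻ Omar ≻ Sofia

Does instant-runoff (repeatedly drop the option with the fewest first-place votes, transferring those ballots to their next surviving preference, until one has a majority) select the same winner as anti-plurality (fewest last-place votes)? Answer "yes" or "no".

Instant-runoff — R1 Priya 229, Omar 311, Sofia 120, Jonas 268 (Sofia out); R2 Priya 229, Omar 311, Jonas 388 (Priya out); R3 Omar 311, Jonas 617 (Jonas winner). Winner: Jonas.
Anti-plurality — last-place votes: Priya 311, Omar 388, Sofia 229, Jonas 0. Winner: Jonas.
The two methods agree.

yes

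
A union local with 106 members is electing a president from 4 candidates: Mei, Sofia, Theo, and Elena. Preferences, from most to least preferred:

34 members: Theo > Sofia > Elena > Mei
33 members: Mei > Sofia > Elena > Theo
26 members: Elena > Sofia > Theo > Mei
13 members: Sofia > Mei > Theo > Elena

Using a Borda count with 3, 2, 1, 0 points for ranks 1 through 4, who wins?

Sofia

Mei: 34·0 + 33·3 + 26·0 + 13·2 = 125
Sofia: 34·2 + 33·2 + 26·2 + 13·3 = 225
Theo: 34·3 + 33·0 + 26·1 + 13·1 = 141
Elena: 34·1 + 33·1 + 26·3 + 13·0 = 145
Sofia has the highest Borda score (225).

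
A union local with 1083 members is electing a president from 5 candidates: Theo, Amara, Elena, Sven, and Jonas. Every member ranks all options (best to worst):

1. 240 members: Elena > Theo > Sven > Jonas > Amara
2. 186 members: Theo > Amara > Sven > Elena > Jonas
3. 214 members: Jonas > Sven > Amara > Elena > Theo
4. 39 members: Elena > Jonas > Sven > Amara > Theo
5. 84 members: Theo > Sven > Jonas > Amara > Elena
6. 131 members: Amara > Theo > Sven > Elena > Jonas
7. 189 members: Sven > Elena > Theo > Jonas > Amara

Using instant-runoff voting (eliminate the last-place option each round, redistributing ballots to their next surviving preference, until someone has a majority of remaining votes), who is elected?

Round 1: Theo 270, Amara 131, Elena 279, Sven 189, Jonas 214. Eliminate Amara.
Round 2: Theo 401, Elena 279, Sven 189, Jonas 214. Eliminate Sven.
Round 3: Theo 401, Elena 468, Jonas 214. Eliminate Jonas.
Round 4: Theo 401, Elena 682. Elena has a majority.

Elena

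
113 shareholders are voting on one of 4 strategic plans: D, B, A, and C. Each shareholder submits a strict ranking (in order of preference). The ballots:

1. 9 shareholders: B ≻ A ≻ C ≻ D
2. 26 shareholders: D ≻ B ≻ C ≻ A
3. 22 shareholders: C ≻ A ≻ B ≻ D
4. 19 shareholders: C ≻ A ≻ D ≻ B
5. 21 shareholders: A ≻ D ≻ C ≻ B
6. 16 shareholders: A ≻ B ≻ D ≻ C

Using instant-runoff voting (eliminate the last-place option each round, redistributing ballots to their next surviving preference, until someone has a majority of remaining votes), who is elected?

C

Round 1: D 26, B 9, A 37, C 41. Eliminate B.
Round 2: D 26, A 46, C 41. Eliminate D.
Round 3: A 46, C 67. C has a majority.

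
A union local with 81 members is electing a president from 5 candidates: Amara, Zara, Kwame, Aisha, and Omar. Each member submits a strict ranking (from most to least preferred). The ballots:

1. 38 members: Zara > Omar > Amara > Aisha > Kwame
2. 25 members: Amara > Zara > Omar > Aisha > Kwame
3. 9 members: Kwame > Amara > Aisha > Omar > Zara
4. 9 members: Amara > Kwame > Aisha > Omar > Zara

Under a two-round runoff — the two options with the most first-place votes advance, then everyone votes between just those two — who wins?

Round 1 first-place votes: Amara 34, Zara 38, Kwame 9, Aisha 0, Omar 0.
Zara and Amara advance.
Runoff: Zara is preferred to Amara by 38 voters; Amara by 43.
Amara wins the runoff.

Amara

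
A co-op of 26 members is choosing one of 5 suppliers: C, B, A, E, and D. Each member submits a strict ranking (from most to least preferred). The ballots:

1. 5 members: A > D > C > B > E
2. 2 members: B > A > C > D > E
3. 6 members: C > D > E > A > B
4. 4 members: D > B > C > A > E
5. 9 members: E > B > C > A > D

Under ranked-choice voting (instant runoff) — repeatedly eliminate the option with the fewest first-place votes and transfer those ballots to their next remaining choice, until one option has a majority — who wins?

C

Round 1: C 6, B 2, A 5, E 9, D 4. Eliminate B.
Round 2: C 6, A 7, E 9, D 4. Eliminate D.
Round 3: C 10, A 7, E 9. Eliminate A.
Round 4: C 17, E 9. C has a majority.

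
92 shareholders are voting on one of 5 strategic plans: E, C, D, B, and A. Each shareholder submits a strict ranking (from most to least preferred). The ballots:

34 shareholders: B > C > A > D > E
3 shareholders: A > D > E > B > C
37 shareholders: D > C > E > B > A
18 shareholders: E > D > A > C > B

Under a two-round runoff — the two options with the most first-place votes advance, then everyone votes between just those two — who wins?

D

Round 1 first-place votes: E 18, C 0, D 37, B 34, A 3.
D and B advance.
Runoff: D is preferred to B by 58 voters; B by 34.
D wins the runoff.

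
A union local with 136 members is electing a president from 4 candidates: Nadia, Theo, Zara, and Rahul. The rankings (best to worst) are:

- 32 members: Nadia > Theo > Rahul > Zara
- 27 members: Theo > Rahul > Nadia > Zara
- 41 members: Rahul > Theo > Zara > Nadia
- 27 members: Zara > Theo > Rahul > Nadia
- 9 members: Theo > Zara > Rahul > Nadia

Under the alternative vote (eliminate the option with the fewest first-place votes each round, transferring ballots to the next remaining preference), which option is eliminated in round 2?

Round 1: Nadia 32, Theo 36, Zara 27, Rahul 41. Eliminate Zara.
Round 2: Nadia 32, Theo 63, Rahul 41. Eliminate Nadia.

Nadia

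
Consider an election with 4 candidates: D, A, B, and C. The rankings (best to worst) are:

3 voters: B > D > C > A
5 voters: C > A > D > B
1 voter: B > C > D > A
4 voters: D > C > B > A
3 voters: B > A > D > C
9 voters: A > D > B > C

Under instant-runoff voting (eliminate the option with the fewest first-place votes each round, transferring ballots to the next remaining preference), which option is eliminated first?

Round 1: D 4, A 9, B 7, C 5. Eliminate D.

D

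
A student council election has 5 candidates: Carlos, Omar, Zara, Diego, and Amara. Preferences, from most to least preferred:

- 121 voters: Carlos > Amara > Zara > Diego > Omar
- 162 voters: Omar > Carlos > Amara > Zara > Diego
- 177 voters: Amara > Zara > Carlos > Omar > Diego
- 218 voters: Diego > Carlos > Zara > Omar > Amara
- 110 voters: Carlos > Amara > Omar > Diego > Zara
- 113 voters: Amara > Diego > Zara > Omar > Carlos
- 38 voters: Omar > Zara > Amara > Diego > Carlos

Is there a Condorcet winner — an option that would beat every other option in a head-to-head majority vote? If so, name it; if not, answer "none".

Carlos vs Omar: 626–313 for Carlos.
Carlos vs Zara: 611–328 for Carlos.
Carlos vs Diego: 570–369 for Carlos.
Carlos vs Amara: 611–328 for Carlos.
Carlos beats every other option head-to-head.

Carlos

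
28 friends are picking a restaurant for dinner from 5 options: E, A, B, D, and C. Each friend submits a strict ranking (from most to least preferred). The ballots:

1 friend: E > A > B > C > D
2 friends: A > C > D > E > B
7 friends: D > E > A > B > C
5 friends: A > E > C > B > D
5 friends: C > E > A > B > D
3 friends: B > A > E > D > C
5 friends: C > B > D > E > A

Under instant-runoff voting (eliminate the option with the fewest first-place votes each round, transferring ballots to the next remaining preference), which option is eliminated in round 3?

Round 1: E 1, A 7, B 3, D 7, C 10. Eliminate E.
Round 2: A 8, B 3, D 7, C 10. Eliminate B.
Round 3: A 11, D 7, C 10. Eliminate D.

D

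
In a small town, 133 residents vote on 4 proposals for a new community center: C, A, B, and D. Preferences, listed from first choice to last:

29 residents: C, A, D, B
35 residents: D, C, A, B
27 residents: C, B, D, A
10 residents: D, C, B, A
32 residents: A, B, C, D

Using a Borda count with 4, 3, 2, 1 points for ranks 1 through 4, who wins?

C: 29·4 + 35·3 + 27·4 + 10·3 + 32·2 = 423
A: 29·3 + 35·2 + 27·1 + 10·1 + 32·4 = 322
B: 29·1 + 35·1 + 27·3 + 10·2 + 32·3 = 261
D: 29·2 + 35·4 + 27·2 + 10·4 + 32·1 = 324
C has the highest Borda score (423).

C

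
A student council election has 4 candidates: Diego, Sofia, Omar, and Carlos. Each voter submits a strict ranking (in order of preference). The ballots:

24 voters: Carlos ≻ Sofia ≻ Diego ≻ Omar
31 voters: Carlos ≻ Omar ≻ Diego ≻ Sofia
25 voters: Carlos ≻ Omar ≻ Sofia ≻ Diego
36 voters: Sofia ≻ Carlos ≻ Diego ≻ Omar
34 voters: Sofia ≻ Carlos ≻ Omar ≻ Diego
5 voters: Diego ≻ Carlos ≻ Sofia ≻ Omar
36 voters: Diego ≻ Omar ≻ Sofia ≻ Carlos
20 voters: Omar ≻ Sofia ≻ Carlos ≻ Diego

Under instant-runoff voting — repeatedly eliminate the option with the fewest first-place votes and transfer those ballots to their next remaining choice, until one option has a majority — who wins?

Round 1: Diego 41, Sofia 70, Omar 20, Carlos 80. Eliminate Omar.
Round 2: Diego 41, Sofia 90, Carlos 80. Eliminate Diego.
Round 3: Sofia 126, Carlos 85. Sofia has a majority.

Sofia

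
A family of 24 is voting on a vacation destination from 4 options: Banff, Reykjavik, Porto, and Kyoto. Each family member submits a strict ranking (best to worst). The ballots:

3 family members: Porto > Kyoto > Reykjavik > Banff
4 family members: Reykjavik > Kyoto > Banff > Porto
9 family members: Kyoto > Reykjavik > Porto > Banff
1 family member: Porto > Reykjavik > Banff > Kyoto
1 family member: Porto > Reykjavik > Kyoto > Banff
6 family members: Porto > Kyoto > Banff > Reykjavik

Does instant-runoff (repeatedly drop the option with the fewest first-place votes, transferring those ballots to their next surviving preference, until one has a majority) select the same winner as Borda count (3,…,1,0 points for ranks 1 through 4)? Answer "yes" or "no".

yes

Instant-runoff — R1 Banff 0, Reykjavik 4, Porto 11, Kyoto 9 (Banff out); R2 Reykjavik 4, Porto 11, Kyoto 9 (Reykjavik out); R3 Porto 11, Kyoto 13 (Kyoto winner). Winner: Kyoto.
Borda — scores: Banff 11, Reykjavik 37, Porto 42, Kyoto 54. Winner: Kyoto.
The two methods agree.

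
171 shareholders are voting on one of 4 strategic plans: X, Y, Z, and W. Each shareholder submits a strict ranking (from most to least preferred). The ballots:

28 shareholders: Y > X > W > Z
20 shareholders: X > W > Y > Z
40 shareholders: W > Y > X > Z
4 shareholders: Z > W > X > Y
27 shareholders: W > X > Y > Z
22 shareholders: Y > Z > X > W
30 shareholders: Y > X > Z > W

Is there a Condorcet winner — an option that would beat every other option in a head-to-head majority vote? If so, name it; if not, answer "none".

none

Checking pairwise contests:
Y beats X 120–51.
W beats Y 91–80.
X beats Z 145–26.
X beats W 100–71.
Every option loses at least one head-to-head, so there is no Condorcet winner.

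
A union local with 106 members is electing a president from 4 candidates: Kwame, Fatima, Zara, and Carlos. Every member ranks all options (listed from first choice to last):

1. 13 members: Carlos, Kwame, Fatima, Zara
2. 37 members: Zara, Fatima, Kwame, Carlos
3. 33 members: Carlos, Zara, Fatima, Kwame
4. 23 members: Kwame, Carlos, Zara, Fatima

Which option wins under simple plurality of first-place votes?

Carlos

First-place votes: Kwame 23, Fatima 0, Zara 37, Carlos 46.
Carlos has the most first-place votes.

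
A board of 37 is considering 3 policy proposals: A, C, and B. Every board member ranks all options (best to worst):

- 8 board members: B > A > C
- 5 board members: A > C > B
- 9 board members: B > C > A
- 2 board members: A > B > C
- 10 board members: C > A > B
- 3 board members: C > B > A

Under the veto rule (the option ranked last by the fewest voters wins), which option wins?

Last-place votes: A 12, C 10, B 15.
C is ranked last by the fewest voters, so C wins.

C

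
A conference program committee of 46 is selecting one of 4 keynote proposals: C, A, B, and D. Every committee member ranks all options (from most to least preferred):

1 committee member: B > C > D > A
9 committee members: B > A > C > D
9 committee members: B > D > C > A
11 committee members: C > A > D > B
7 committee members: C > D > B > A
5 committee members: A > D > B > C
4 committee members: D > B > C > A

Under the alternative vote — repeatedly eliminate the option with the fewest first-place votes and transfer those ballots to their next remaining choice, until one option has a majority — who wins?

B

Round 1: C 18, A 5, B 19, D 4. Eliminate D.
Round 2: C 18, A 5, B 23. Eliminate A.
Round 3: C 18, B 28. B has a majority.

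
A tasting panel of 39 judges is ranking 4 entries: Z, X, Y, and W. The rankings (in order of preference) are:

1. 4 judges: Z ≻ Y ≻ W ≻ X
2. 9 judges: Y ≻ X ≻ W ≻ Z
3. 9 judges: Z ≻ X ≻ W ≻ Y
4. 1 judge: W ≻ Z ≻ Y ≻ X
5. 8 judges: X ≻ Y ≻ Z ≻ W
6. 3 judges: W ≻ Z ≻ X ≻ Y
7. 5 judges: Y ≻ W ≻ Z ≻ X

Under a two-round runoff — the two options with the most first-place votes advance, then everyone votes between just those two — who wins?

Round 1 first-place votes: Z 13, X 8, Y 14, W 4.
Y and Z advance.
Runoff: Y is preferred to Z by 22 voters; Z by 17.
Y wins the runoff.

Y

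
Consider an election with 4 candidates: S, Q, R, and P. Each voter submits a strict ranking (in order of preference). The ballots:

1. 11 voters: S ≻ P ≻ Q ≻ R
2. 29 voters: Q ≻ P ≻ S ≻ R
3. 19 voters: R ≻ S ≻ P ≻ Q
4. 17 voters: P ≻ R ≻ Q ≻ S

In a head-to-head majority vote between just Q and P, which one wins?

P

Voters preferring Q to P: 29; preferring P to Q: 47.
P wins the head-to-head.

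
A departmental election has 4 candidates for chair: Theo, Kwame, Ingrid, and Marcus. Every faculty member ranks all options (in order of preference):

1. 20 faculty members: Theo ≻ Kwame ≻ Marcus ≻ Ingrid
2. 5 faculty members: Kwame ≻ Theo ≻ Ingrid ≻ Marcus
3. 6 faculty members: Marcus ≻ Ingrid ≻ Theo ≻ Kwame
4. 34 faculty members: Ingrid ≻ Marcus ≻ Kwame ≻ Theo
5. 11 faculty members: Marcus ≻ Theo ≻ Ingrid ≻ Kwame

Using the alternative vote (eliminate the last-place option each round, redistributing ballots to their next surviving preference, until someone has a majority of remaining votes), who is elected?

Ingrid

Round 1: Theo 20, Kwame 5, Ingrid 34, Marcus 17. Eliminate Kwame.
Round 2: Theo 25, Ingrid 34, Marcus 17. Eliminate Marcus.
Round 3: Theo 36, Ingrid 40. Ingrid has a majority.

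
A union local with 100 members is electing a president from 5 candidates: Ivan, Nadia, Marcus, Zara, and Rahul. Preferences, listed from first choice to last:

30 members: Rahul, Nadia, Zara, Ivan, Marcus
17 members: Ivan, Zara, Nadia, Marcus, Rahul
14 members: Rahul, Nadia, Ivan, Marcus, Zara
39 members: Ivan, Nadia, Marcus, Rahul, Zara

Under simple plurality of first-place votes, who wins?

First-place votes: Ivan 56, Nadia 0, Marcus 0, Zara 0, Rahul 44.
Ivan has the most first-place votes.

Ivan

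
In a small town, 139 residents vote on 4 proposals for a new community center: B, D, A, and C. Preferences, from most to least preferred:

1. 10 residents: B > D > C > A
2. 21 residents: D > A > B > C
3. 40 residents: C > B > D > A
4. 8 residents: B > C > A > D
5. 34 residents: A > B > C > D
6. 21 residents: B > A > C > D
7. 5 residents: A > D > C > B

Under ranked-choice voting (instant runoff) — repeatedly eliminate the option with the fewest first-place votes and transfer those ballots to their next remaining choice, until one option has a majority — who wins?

Round 1: B 39, D 21, A 39, C 40. Eliminate D.
Round 2: B 39, A 60, C 40. Eliminate B.
Round 3: A 81, C 58. A has a majority.

A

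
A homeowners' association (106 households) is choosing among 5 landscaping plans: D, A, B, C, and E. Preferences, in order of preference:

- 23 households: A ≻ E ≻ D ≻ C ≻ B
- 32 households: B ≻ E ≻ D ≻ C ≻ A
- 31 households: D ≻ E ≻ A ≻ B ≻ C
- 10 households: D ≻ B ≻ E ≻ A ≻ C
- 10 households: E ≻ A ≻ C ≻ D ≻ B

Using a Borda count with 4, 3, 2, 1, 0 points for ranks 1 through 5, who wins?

E

D: 23·2 + 32·2 + 31·4 + 10·4 + 10·1 = 284
A: 23·4 + 32·0 + 31·2 + 10·1 + 10·3 = 194
B: 23·0 + 32·4 + 31·1 + 10·3 + 10·0 = 189
C: 23·1 + 32·1 + 31·0 + 10·0 + 10·2 = 75
E: 23·3 + 32·3 + 31·3 + 10·2 + 10·4 = 318
E has the highest Borda score (318).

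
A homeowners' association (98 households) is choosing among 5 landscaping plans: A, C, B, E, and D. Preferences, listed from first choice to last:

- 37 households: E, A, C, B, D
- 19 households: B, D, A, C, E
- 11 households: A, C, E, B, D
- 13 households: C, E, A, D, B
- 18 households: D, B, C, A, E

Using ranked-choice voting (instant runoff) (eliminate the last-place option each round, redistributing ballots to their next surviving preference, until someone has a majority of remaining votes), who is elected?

E

Round 1: A 11, C 13, B 19, E 37, D 18. Eliminate A.
Round 2: C 24, B 19, E 37, D 18. Eliminate D.
Round 3: C 24, B 37, E 37. Eliminate C.
Round 4: B 37, E 61. E has a majority.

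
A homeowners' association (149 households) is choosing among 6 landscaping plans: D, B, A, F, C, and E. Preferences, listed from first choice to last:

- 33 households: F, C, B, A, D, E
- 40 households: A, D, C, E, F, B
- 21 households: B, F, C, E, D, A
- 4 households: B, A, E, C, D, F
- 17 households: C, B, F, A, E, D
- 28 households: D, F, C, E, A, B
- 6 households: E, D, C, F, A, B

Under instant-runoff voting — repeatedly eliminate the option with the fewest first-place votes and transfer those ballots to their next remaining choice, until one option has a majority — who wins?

Round 1: D 28, B 25, A 40, F 33, C 17, E 6. Eliminate E.
Round 2: D 34, B 25, A 40, F 33, C 17. Eliminate C.
Round 3: D 34, B 42, A 40, F 33. Eliminate F.
Round 4: D 34, B 75, A 40. B has a majority.

B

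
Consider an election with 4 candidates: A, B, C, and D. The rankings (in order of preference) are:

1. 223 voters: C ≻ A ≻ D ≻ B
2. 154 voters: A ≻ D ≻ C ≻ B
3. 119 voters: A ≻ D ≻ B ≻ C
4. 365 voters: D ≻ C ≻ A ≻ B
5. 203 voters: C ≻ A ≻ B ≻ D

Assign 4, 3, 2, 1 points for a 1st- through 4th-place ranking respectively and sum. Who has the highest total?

A: 223·3 + 154·4 + 119·4 + 365·2 + 203·3 = 3100
B: 223·1 + 154·1 + 119·2 + 365·1 + 203·2 = 1386
C: 223·4 + 154·2 + 119·1 + 365·3 + 203·4 = 3226
D: 223·2 + 154·3 + 119·3 + 365·4 + 203·1 = 2928
C has the highest Borda score (3226).

C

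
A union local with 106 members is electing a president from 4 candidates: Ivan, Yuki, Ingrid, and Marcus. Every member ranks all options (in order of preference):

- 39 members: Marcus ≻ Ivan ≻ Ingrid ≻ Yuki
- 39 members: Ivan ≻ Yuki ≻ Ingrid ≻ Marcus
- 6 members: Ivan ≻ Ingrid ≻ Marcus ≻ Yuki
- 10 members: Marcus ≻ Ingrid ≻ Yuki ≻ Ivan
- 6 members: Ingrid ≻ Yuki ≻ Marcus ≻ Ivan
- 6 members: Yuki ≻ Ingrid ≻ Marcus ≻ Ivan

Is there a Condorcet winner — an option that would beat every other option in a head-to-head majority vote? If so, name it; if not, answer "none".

none

Checking pairwise contests:
Marcus beats Ivan 61–45.
Ivan beats Yuki 84–22.
Ivan beats Ingrid 84–22.
Ingrid beats Marcus 57–49.
Every option loses at least one head-to-head, so there is no Condorcet winner.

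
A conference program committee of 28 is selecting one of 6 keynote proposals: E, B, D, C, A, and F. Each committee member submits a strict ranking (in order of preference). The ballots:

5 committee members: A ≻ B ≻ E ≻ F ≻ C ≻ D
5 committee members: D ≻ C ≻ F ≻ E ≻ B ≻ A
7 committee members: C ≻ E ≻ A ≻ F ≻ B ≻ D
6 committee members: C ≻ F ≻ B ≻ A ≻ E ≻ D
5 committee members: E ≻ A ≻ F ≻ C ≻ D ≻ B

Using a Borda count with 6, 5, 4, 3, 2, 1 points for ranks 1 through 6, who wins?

C

E: 5·4 + 5·3 + 7·5 + 6·2 + 5·6 = 112
B: 5·5 + 5·2 + 7·2 + 6·4 + 5·1 = 78
D: 5·1 + 5·6 + 7·1 + 6·1 + 5·2 = 58
C: 5·2 + 5·5 + 7·6 + 6·6 + 5·3 = 128
A: 5·6 + 5·1 + 7·4 + 6·3 + 5·5 = 106
F: 5·3 + 5·4 + 7·3 + 6·5 + 5·4 = 106
C has the highest Borda score (128).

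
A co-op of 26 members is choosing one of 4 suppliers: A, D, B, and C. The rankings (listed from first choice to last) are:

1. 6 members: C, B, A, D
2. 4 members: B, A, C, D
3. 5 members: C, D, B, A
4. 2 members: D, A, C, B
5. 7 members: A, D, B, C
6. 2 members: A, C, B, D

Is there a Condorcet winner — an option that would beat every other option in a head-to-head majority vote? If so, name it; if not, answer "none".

Checking pairwise contests:
B beats A 15–11.
A beats D 19–7.
D beats B 14–12.
A beats C 15–11.
Every option loses at least one head-to-head, so there is no Condorcet winner.

none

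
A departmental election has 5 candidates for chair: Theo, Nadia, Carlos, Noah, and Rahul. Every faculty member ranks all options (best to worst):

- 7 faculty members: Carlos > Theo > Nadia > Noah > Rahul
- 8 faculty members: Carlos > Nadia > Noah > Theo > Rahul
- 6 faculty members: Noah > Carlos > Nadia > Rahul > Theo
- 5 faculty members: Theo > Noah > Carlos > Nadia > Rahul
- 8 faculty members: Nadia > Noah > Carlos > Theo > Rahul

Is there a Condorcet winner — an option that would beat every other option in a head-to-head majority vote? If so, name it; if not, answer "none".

Checking pairwise contests:
Nadia beats Theo 22–12.
Carlos beats Nadia 26–8.
Noah beats Carlos 19–15.
Nadia beats Noah 23–11.
Theo beats Rahul 28–6.
Every option loses at least one head-to-head, so there is no Condorcet winner.

none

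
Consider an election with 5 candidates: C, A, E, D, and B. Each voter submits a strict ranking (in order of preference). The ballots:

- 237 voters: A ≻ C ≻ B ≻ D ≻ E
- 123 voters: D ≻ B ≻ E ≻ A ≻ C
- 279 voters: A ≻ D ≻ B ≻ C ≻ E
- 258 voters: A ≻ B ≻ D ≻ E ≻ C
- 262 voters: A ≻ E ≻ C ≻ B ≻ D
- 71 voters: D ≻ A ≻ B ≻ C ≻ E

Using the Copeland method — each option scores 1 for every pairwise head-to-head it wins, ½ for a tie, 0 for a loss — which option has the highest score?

A

C: loses to A, E, D, and B → score 0.
A: beats C, E, D, and B → score 4.
E: beats C; loses to A, D, and B → score 1.
D: beats C and E; loses to A and B → score 2.
B: beats C, E, and D; loses to A → score 3.
A has the best pairwise record.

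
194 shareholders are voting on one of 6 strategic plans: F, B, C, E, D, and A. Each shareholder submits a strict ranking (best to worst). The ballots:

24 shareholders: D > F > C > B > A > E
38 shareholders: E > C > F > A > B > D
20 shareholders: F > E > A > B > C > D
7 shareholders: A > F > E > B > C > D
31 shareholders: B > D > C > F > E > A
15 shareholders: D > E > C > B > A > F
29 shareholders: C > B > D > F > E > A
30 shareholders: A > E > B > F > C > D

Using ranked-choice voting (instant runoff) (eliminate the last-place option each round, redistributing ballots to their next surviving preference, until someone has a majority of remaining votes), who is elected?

E

Round 1: F 20, B 31, C 29, E 38, D 39, A 37. Eliminate F.
Round 2: B 31, C 29, E 58, D 39, A 37. Eliminate C.
Round 3: B 60, E 58, D 39, A 37. Eliminate A.
Round 4: B 60, E 95, D 39. Eliminate D.
Round 5: B 84, E 110. E has a majority.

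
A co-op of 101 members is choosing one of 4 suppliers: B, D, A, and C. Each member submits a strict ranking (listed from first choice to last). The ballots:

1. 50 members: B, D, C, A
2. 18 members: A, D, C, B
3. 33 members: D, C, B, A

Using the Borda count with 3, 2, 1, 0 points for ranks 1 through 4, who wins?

D

B: 50·3 + 18·0 + 33·1 = 183
D: 50·2 + 18·2 + 33·3 = 235
A: 50·0 + 18·3 + 33·0 = 54
C: 50·1 + 18·1 + 33·2 = 134
D has the highest Borda score (235).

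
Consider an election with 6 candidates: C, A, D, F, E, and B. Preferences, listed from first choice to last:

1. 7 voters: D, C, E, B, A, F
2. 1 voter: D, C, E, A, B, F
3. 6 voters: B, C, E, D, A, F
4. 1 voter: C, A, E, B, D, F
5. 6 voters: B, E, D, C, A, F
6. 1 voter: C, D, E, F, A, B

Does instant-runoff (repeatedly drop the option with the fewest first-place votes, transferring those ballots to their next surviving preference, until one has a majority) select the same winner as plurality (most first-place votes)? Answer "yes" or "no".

Instant-runoff — R1 C 2, A 0, D 8, F 0, E 0, B 12 (B winner). Winner: B.
Plurality — first-place votes: C 2, A 0, D 8, F 0, E 0, B 12. Winner: B.
The two methods agree.

yes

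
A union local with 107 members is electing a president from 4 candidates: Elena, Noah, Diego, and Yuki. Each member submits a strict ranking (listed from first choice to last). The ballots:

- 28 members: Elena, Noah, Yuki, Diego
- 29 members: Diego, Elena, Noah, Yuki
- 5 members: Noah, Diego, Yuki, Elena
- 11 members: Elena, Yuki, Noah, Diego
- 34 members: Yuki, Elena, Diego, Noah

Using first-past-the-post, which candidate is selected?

Elena

First-place votes: Elena 39, Noah 5, Diego 29, Yuki 34.
Elena has the most first-place votes.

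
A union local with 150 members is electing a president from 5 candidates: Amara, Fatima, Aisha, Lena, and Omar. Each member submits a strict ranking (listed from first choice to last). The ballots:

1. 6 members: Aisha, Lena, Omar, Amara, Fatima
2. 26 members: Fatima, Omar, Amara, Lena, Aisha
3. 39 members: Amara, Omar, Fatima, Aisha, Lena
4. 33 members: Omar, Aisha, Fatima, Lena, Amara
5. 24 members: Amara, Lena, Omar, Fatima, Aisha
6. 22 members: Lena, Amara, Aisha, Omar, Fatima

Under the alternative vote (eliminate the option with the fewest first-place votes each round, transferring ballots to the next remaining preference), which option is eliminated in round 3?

Round 1: Amara 63, Fatima 26, Aisha 6, Lena 22, Omar 33. Eliminate Aisha.
Round 2: Amara 63, Fatima 26, Lena 28, Omar 33. Eliminate Fatima.
Round 3: Amara 63, Lena 28, Omar 59. Eliminate Lena.

Lena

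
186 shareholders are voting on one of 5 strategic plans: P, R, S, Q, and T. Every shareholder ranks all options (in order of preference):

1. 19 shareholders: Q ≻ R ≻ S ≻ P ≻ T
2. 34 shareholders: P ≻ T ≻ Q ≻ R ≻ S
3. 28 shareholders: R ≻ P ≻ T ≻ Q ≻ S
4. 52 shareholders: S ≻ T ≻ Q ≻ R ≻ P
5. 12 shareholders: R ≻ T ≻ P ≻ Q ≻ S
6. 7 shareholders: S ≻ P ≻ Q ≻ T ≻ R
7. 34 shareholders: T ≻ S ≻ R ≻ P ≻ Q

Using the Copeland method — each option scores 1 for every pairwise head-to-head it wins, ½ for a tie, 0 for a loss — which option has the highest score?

P: beats Q; loses to R, S, and T → score 1.
R: beats P; ties S; loses to Q and T → score 1.5.
S: beats P; ties R and Q; loses to T → score 2.
Q: beats R; ties S; loses to P and T → score 1.5.
T: beats P, R, S, and Q → score 4.
T has the best pairwise record.

T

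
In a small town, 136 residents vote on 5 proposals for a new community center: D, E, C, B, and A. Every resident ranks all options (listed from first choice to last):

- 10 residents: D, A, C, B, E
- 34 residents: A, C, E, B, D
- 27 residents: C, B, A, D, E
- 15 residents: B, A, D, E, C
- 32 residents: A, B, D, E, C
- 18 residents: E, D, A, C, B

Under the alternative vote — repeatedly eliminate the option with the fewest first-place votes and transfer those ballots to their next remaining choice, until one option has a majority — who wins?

Round 1: D 10, E 18, C 27, B 15, A 66. Eliminate D.
Round 2: E 18, C 27, B 15, A 76. A has a majority.

A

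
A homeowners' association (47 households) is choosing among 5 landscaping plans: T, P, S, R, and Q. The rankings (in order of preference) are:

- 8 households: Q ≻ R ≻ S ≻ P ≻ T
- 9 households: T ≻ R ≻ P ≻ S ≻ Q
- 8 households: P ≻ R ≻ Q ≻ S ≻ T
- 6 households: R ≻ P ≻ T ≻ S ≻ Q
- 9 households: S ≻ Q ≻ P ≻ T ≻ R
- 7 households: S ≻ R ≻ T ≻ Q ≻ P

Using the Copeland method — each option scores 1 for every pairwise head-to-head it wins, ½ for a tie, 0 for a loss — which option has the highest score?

R

T: loses to P, S, R, and Q → score 0.
P: beats T; loses to S, R, and Q → score 1.
S: beats T, P, and Q; loses to R → score 3.
R: beats T, P, S, and Q → score 4.
Q: beats T and P; loses to S and R → score 2.
R has the best pairwise record.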